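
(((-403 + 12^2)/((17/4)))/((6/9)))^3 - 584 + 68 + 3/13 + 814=-48767085331/63869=-763548.60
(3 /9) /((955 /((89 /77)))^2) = 7921 /16222188675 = 0.00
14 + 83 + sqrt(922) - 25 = sqrt(922) + 72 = 102.36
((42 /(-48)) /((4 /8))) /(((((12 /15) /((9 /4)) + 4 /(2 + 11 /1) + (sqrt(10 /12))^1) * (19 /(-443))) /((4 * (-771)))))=1085359799160 /5116453 - 272738609325 * sqrt(30) /5116453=-79838.73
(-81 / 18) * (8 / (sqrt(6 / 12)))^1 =-36 * sqrt(2) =-50.91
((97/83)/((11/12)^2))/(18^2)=388/90387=0.00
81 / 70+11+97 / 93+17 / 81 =2357081 / 175770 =13.41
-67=-67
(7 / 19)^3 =0.05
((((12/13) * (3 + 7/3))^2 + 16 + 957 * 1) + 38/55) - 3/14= 129832433/130130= 997.71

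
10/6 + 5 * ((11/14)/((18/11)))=1025/252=4.07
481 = 481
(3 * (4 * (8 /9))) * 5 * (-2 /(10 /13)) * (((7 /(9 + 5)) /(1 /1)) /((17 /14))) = -2912 /51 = -57.10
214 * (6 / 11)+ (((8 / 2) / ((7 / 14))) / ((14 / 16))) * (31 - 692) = -456356 / 77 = -5926.70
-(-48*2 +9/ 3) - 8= 85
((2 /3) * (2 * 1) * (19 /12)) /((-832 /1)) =-19 /7488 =-0.00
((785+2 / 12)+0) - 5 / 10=2354 / 3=784.67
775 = 775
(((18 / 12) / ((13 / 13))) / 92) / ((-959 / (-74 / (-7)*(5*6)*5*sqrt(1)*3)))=-24975 / 308798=-0.08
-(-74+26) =48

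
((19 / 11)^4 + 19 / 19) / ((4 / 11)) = 72481 / 2662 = 27.23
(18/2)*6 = 54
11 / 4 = 2.75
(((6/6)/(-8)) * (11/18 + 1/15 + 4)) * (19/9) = -1.23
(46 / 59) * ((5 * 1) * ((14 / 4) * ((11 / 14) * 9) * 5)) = 56925 / 118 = 482.42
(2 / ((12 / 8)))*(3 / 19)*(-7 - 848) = -180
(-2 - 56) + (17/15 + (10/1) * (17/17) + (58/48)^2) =-130771/2880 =-45.41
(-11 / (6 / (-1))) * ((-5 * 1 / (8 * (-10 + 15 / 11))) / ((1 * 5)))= 121 / 4560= 0.03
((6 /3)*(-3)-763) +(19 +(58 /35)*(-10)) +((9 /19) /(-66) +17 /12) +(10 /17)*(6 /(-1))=-229417471 /298452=-768.69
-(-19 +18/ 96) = 301/ 16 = 18.81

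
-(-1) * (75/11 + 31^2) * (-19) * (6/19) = -5806.91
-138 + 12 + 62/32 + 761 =10191/16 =636.94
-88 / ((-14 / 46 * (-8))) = -253 / 7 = -36.14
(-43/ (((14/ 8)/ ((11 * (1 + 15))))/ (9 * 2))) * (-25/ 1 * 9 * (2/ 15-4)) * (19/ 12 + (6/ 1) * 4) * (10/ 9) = -13475580800/ 7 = -1925082971.43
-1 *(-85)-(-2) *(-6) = 73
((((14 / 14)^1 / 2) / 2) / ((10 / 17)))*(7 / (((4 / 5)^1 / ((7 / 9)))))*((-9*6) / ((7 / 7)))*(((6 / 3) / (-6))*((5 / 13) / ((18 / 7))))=29155 / 3744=7.79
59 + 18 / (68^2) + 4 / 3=418499 / 6936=60.34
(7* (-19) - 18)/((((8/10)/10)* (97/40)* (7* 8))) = -13.90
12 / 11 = 1.09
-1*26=-26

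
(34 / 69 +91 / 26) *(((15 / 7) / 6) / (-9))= -2755 / 17388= -0.16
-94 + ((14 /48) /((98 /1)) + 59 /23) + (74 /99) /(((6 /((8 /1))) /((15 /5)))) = -22554809 /255024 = -88.44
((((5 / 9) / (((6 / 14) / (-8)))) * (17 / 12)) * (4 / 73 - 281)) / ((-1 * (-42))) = 1743265 / 17739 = 98.27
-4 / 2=-2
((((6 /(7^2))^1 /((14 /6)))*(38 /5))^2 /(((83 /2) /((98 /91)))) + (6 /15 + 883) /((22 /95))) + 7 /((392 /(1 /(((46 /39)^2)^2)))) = 3814.70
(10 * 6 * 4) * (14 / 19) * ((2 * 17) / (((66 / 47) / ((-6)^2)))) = 32215680 / 209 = 154142.01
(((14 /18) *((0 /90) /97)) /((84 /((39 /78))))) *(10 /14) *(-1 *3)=0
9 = 9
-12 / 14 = -6 / 7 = -0.86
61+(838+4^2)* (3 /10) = 1586 /5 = 317.20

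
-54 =-54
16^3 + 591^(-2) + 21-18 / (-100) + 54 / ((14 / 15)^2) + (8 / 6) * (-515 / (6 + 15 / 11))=47202450233096 / 11552469075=4085.92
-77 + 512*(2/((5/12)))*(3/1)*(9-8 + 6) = 257663/5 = 51532.60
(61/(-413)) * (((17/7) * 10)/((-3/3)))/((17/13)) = 7930/2891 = 2.74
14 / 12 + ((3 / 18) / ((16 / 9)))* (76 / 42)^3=21265 / 12348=1.72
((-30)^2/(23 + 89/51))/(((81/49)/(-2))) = -83300/1893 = -44.00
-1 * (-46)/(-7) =-46/7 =-6.57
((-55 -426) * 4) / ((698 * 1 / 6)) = -5772 / 349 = -16.54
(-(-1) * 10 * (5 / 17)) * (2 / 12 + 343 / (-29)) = -50725 / 1479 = -34.30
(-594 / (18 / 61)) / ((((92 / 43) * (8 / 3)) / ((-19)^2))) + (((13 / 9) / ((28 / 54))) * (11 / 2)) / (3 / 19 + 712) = -127368.72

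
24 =24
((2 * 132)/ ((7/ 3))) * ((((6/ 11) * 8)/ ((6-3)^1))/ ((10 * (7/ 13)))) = 7488/ 245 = 30.56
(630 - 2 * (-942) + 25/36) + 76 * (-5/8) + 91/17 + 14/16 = 3027469/1224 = 2473.42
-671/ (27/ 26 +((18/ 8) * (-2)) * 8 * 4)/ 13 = 1342/ 3717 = 0.36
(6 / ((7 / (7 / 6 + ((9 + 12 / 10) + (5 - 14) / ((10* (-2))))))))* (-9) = -6381 / 70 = -91.16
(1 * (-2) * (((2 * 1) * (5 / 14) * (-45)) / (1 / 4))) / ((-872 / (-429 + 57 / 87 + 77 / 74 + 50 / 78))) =2678186625 / 21286174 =125.82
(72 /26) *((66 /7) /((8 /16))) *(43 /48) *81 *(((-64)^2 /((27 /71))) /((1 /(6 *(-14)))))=-44568133632 /13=-3428317971.69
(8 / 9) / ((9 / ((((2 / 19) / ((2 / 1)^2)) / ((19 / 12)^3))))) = 256 / 390963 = 0.00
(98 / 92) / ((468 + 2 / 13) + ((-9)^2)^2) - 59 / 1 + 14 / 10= -1210585807 / 21017170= -57.60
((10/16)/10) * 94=47/8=5.88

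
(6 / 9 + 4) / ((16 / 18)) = 21 / 4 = 5.25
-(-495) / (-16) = -495 / 16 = -30.94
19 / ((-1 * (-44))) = 19 / 44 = 0.43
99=99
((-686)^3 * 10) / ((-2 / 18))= 29054597040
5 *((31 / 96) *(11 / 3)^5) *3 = 24962905 / 7776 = 3210.25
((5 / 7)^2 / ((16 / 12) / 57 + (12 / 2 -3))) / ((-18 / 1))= -475 / 50666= -0.01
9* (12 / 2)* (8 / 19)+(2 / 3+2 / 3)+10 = 1942 / 57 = 34.07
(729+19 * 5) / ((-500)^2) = 103 / 31250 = 0.00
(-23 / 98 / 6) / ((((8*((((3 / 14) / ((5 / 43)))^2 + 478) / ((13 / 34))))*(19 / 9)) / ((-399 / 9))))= 52325 / 641604752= 0.00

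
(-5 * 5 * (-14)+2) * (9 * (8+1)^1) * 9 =256608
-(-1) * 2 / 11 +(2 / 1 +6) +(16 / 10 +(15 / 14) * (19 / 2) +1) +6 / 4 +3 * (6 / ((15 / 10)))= 53069 / 1540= 34.46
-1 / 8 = -0.12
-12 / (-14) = 6 / 7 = 0.86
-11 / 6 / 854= -11 / 5124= -0.00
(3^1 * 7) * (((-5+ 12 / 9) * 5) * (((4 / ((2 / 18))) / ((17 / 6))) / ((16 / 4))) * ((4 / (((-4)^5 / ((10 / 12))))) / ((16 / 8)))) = 17325 / 8704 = 1.99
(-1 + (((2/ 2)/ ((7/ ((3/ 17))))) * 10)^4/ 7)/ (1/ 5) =-7014637235/ 1403737447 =-5.00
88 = 88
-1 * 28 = -28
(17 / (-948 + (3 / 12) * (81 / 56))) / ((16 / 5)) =-1190 / 212271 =-0.01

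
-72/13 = -5.54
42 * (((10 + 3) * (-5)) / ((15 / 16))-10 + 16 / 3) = -3108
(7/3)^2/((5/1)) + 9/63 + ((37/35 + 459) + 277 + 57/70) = 93127/126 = 739.10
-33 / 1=-33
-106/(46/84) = -4452/23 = -193.57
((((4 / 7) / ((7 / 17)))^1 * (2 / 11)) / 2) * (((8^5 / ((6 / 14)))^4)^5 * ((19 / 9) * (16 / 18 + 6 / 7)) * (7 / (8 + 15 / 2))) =85714822232365144636239082963479776727446087544899196741001538180304757166251310739179943547486246860394332160 / 8755315630911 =9790032232504041121865061000000000000000000000000000000000000000000000000000000000000000000000000.00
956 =956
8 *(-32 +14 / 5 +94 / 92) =-25924 / 115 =-225.43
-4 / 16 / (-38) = 1 / 152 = 0.01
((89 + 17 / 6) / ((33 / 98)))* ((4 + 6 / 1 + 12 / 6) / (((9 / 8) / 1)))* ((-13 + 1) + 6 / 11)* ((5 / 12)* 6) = -30238880 / 363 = -83302.70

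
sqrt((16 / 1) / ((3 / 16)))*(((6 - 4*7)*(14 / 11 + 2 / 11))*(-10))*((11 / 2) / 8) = 3520*sqrt(3) / 3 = 2032.27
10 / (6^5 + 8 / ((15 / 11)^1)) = 75 / 58364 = 0.00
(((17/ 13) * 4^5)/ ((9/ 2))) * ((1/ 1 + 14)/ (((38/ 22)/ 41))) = 78510080/ 741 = 105951.52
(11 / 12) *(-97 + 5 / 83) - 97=-30853 / 166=-185.86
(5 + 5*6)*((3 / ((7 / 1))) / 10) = 3 / 2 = 1.50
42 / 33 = 14 / 11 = 1.27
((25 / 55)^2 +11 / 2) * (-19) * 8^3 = -6717184 / 121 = -55513.92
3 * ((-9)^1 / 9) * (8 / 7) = -24 / 7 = -3.43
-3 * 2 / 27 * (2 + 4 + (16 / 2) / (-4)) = -0.89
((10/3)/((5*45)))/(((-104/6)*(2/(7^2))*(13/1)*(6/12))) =-49/15210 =-0.00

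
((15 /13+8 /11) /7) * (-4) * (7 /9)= -1076 /1287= -0.84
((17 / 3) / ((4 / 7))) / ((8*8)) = 119 / 768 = 0.15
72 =72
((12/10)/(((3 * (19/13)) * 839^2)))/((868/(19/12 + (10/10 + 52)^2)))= 438451/348271953960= 0.00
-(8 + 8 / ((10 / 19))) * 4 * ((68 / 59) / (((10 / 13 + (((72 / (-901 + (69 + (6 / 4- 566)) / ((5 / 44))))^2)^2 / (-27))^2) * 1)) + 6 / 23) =-21514677567701088009680499601696682496 / 131788619130379880210940583066407325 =-163.25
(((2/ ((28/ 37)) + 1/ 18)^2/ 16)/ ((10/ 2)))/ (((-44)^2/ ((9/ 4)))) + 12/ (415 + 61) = 5879029/ 232227072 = 0.03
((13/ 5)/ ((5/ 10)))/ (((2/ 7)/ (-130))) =-2366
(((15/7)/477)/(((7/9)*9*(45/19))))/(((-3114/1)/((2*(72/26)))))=-0.00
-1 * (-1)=1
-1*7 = -7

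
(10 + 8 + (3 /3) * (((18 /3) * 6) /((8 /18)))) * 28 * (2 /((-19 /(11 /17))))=-60984 /323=-188.80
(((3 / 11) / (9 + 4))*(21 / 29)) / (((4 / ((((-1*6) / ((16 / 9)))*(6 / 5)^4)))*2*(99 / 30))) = -45927 / 11404250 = -0.00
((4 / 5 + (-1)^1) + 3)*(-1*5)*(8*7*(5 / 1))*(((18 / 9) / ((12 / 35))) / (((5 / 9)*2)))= -20580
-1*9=-9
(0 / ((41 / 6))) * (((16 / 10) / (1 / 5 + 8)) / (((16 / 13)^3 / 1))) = 0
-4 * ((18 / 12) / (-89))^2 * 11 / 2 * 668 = -33066 / 7921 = -4.17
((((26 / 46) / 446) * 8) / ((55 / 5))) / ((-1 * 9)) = -52 / 507771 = -0.00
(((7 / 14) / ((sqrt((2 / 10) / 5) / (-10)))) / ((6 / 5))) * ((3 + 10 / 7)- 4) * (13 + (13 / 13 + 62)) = -678.57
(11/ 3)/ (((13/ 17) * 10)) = 187/ 390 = 0.48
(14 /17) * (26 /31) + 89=47267 /527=89.69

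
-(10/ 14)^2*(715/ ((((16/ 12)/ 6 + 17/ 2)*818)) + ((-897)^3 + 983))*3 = 3475849480825125/ 3146437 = 1104693811.07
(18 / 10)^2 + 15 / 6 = 287 / 50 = 5.74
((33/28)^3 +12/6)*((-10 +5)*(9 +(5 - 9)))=-1996025/21952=-90.93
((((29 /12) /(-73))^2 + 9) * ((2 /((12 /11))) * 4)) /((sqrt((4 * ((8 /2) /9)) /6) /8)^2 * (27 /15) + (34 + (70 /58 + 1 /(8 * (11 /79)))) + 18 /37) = 4483928717125 /2486201742468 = 1.80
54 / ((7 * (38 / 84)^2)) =13608 / 361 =37.70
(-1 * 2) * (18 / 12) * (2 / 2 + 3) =-12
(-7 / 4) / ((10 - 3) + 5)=-7 / 48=-0.15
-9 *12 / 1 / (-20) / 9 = 0.60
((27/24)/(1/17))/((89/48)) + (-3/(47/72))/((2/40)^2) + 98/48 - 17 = -185016593/100392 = -1842.94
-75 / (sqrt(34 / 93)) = -75*sqrt(3162) / 34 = -124.04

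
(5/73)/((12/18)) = 15/146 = 0.10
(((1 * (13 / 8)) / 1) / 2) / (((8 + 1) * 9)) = 13 / 1296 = 0.01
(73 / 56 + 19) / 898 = 0.02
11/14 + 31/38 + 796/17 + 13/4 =467349/9044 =51.68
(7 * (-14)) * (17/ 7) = -238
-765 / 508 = -1.51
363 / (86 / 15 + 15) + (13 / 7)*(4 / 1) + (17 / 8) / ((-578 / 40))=1834873 / 74018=24.79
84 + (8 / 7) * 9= 660 / 7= 94.29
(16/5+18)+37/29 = 3259/145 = 22.48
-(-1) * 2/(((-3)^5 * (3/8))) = -16/729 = -0.02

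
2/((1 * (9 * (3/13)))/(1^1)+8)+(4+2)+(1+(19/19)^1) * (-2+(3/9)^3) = 8038/3537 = 2.27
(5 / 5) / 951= 1 / 951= 0.00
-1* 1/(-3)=1/3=0.33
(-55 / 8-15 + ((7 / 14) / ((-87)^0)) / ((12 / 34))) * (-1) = 20.46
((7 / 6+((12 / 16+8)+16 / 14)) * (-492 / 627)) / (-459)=38089 / 2014551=0.02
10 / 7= 1.43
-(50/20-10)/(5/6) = 9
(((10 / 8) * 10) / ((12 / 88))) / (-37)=-275 / 111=-2.48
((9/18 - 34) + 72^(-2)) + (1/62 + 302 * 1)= 43151647/160704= 268.52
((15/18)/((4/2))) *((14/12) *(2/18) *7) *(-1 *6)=-245/108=-2.27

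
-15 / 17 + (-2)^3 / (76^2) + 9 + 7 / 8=441435 / 49096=8.99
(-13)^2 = 169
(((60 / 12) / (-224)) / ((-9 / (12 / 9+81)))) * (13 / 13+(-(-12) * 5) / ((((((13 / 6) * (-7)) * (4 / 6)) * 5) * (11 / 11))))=-1615 / 42336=-0.04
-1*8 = -8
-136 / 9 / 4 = -34 / 9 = -3.78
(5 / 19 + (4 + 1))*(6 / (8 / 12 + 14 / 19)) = 45 / 2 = 22.50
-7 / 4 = -1.75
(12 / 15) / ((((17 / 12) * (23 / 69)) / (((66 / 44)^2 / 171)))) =36 / 1615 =0.02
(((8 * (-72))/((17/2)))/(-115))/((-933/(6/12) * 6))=-32/608005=-0.00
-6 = -6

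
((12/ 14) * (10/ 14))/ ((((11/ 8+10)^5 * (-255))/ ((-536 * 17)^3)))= 2916568241537024/ 305775751099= 9538.26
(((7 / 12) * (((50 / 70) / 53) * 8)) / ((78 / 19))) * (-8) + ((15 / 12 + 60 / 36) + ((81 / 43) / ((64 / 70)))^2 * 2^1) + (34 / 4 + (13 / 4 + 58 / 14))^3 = 8105647904999455 / 2013551414784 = 4025.55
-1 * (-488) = 488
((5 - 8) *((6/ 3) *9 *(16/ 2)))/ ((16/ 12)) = -324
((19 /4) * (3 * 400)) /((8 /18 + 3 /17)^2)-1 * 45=280053 /19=14739.63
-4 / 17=-0.24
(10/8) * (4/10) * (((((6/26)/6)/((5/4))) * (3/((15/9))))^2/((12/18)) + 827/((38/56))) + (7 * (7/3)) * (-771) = -24049646008/2006875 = -11983.63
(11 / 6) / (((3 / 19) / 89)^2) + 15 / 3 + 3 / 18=15727285 / 27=582492.04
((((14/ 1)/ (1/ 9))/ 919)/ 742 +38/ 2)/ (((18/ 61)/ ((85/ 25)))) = 479841677/ 2191815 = 218.92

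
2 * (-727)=-1454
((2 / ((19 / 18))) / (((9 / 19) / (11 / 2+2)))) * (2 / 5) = 12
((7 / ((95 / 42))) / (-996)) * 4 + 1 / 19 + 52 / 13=4.04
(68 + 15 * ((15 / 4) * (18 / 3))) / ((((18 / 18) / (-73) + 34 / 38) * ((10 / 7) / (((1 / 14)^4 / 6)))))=1124857 / 804760320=0.00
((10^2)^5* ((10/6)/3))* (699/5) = 2330000000000/3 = 776666666666.67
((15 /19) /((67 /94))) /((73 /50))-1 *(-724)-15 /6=722.26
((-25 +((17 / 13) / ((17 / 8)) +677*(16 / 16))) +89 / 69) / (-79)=-586553 / 70863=-8.28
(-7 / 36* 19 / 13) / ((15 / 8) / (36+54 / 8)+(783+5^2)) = -2527 / 7185126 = -0.00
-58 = -58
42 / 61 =0.69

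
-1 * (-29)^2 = -841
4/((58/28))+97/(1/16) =45064/29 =1553.93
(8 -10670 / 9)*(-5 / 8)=26495 / 36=735.97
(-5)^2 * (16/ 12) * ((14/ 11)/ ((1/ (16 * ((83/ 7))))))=265600/ 33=8048.48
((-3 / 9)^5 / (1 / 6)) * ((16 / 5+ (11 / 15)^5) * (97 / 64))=-0.13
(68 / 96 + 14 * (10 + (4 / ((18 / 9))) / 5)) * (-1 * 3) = -17557 / 40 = -438.92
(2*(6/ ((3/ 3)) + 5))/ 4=11/ 2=5.50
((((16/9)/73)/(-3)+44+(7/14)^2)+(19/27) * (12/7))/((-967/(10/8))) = -12540985/213467184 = -0.06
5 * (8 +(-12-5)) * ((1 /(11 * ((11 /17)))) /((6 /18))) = -2295 /121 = -18.97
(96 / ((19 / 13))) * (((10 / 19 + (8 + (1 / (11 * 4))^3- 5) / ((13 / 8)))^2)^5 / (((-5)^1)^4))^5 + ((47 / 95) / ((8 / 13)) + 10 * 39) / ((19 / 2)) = 17197875750349333748801041957986017043831003269853618438101730800242102192898392727894810503150498897715535514981433034081748189608969352682882799682538886141635323577436971241408747634270499854629804699432008352184196778704722574083328463180898087088222505208844233128510800072361217944981841423254340483975420327203456898035772103811110747 / 4338205727203498548587258861825640102768558355583112912926456213857951801773733391164198237923739413634147481910578025522465596879355217315347413661991353909719546603171963798908375119751856924720549863883025073784954198632241120263215163159257553121840223351514026301164681486950072771514790659172303262521386598400000000000000000000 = 3964283.12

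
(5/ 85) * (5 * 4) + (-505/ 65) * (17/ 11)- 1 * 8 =-45777/ 2431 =-18.83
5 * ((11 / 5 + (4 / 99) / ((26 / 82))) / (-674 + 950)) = 14977 / 355212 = 0.04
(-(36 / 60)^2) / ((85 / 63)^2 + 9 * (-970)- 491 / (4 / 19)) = 142884 / 4389884525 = 0.00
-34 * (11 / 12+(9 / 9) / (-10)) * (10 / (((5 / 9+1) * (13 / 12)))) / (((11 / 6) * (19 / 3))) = -38556 / 2717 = -14.19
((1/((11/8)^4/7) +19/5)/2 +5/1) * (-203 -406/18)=-234178567/131769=-1777.19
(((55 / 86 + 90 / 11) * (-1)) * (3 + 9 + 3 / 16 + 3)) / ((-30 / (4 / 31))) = 135189 / 234608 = 0.58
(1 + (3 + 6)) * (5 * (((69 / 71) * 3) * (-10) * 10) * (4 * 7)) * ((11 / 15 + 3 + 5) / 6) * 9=-379638000 / 71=-5347014.08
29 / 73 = 0.40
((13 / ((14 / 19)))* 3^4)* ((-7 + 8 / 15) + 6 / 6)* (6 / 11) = -1640574 / 385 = -4261.23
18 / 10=9 / 5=1.80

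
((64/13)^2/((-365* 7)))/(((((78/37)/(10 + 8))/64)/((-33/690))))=160038912/645533525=0.25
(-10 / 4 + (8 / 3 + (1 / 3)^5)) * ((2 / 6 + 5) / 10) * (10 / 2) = 332 / 729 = 0.46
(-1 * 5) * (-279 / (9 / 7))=1085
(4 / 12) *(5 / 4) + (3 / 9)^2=19 / 36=0.53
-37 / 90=-0.41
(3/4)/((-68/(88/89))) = -33/3026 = -0.01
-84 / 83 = -1.01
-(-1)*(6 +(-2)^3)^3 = -8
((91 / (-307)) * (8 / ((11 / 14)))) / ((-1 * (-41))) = -10192 / 138457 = -0.07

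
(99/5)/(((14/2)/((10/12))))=33/14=2.36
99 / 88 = 9 / 8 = 1.12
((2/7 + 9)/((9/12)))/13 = 0.95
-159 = -159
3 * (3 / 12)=3 / 4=0.75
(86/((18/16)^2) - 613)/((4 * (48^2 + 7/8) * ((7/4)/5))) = -252280/1493559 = -0.17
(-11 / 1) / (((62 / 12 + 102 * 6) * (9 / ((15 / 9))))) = -110 / 33327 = -0.00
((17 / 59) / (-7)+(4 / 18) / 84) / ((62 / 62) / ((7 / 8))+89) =-0.00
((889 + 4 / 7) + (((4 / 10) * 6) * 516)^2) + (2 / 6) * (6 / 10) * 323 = 268553028 / 175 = 1534588.73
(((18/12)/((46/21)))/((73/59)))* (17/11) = 63189/73876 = 0.86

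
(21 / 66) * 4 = 14 / 11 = 1.27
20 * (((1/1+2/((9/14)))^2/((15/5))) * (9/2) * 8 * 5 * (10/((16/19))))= 6502750/27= 240842.59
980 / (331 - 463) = -245 / 33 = -7.42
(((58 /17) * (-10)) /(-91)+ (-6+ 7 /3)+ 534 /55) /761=0.01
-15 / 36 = -5 / 12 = -0.42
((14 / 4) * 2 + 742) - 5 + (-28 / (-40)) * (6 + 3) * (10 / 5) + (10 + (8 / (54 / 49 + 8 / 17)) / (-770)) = 27616527 / 36025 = 766.59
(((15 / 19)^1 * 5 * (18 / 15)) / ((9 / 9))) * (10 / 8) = 225 / 38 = 5.92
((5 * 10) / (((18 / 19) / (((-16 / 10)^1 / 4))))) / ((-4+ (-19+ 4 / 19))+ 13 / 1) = 1805 / 837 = 2.16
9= 9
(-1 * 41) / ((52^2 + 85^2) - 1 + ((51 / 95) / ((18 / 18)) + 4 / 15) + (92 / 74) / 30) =-28823 / 6979978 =-0.00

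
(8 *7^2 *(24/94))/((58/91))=214032/1363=157.03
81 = 81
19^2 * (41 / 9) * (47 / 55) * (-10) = -1391294 / 99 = -14053.47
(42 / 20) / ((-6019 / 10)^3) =-2100 / 218058504859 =-0.00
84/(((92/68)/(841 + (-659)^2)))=621354216/23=27015400.70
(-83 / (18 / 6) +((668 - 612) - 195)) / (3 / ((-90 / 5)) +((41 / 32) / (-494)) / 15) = 39520000 / 39561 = 998.96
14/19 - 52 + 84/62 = -29396/589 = -49.91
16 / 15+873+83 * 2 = 15601 / 15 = 1040.07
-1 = -1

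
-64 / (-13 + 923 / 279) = 6.60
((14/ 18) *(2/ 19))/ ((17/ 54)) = 84/ 323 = 0.26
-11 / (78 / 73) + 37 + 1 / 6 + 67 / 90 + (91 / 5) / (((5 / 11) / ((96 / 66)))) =502259 / 5850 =85.86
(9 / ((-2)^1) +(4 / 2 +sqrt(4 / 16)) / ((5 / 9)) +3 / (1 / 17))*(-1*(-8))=408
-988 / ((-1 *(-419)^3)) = -988 / 73560059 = -0.00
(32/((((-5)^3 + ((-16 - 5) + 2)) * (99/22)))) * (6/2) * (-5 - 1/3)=64/81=0.79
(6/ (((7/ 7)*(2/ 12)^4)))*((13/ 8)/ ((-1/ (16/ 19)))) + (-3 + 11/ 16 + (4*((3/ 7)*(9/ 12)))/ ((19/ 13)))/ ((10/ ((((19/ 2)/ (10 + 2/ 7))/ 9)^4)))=-91257714800262495007/ 8576174118666240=-10640.84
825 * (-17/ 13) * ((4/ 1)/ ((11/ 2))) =-10200/ 13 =-784.62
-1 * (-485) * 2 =970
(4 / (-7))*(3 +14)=-9.71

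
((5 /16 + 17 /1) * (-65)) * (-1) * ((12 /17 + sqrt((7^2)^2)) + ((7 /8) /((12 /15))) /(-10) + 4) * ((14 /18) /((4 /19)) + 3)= 253032061165 /626688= 403760.82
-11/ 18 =-0.61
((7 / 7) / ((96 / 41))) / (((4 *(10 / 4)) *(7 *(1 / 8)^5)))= 20992 / 105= 199.92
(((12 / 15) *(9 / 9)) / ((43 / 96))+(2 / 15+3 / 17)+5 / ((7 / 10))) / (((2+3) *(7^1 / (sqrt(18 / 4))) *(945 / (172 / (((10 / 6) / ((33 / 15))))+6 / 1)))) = 688552607 *sqrt(2) / 7051865625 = 0.14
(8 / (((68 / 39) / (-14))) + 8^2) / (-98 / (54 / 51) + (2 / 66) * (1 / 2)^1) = 792 / 311491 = 0.00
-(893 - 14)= -879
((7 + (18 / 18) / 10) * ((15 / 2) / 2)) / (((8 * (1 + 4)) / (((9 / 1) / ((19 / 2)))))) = 1917 / 3040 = 0.63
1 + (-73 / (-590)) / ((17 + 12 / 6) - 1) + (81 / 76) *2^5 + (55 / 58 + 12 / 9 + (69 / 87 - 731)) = -692.81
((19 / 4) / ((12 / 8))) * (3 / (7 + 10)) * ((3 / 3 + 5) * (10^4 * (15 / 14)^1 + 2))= 4275798 / 119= 35931.08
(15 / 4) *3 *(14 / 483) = 15 / 46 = 0.33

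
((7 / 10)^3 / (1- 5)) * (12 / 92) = -1029 / 92000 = -0.01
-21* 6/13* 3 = -378/13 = -29.08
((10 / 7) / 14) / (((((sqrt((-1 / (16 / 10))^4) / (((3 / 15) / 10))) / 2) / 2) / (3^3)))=3456 / 6125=0.56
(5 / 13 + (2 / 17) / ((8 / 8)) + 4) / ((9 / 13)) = 995 / 153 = 6.50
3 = 3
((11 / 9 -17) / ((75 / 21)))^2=988036 / 50625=19.52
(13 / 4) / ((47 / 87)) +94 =18803 / 188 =100.02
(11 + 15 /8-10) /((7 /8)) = 23 /7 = 3.29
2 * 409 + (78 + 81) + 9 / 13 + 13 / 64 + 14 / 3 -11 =2425019 / 2496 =971.56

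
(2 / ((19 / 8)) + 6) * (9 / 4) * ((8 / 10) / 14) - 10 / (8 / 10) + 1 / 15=-46099 / 3990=-11.55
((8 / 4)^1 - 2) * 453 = 0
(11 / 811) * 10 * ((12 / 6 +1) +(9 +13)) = 2750 / 811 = 3.39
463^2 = 214369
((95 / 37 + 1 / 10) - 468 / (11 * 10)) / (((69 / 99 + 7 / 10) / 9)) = -174393 / 17057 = -10.22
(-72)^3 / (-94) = 186624 / 47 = 3970.72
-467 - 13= -480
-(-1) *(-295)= -295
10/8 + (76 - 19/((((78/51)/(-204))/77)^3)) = 20584626863567.83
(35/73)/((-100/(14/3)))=-49/2190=-0.02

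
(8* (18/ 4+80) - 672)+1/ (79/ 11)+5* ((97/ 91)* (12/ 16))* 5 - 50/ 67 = 23.38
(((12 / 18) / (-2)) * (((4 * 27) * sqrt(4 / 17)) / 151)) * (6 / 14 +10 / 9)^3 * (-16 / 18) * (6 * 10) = 1168221440 * sqrt(17) / 213956883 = 22.51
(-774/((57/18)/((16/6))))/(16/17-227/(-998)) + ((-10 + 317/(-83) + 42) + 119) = -1426327816/3474131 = -410.56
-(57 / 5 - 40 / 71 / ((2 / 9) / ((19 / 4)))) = 228 / 355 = 0.64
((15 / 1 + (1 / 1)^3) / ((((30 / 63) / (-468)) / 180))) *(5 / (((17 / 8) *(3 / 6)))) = -13319830.59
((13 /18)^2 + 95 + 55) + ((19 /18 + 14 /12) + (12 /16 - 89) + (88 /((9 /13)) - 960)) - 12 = -780.40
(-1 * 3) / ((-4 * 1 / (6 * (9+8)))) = 153 / 2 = 76.50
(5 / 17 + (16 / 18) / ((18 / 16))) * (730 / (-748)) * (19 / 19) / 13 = -544945 / 6694974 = -0.08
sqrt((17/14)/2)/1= sqrt(119)/14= 0.78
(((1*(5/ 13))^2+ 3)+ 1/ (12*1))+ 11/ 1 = 28861/ 2028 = 14.23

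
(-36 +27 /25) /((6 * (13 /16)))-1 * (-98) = 29522 /325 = 90.84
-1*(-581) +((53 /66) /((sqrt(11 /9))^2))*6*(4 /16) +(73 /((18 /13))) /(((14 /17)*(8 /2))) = 72935705 /121968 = 597.99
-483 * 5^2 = -12075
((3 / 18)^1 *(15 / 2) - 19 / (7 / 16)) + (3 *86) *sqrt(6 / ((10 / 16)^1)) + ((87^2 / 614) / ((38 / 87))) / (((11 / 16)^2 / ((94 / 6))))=1032 *sqrt(15) / 5 + 17653710691 / 19762204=1692.69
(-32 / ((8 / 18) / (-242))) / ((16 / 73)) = 79497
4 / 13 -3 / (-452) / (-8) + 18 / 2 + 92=4762233 / 47008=101.31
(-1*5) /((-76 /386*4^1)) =965 /152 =6.35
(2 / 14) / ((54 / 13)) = 13 / 378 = 0.03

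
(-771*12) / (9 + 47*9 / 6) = -6168 / 53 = -116.38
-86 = -86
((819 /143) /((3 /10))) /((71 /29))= 6090 /781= 7.80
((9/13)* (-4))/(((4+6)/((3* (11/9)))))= -66/65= -1.02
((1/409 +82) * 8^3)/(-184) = -2146496/9407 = -228.18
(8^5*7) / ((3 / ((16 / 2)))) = 611669.33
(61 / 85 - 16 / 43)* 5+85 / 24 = 92447 / 17544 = 5.27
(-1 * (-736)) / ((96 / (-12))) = -92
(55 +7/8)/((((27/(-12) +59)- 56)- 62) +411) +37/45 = 123641/125910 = 0.98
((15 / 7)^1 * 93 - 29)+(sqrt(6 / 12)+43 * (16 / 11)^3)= sqrt(2) / 2+2819448 / 9317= 303.32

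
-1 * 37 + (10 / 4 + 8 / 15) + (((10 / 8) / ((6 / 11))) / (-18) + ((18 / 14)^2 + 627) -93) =53085013 / 105840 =501.56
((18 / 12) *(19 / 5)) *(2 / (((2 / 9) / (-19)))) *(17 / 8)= -165699 / 80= -2071.24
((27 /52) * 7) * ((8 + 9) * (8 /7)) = 918 /13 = 70.62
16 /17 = 0.94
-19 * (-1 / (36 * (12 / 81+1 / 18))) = 57 / 22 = 2.59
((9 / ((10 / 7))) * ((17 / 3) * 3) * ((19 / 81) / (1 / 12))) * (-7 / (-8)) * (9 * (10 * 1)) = 47481 / 2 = 23740.50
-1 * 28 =-28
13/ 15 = 0.87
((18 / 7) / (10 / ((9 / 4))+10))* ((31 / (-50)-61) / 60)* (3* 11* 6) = -633501 / 17500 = -36.20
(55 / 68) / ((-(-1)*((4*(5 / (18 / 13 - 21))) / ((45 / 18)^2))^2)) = 5259375 / 173056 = 30.39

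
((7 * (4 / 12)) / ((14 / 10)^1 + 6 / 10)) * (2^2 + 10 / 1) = 49 / 3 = 16.33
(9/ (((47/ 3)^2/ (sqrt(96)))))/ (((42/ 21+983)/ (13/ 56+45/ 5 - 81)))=-325539*sqrt(6)/ 30462110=-0.03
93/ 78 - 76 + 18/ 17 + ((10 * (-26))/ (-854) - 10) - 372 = -85957847/ 188734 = -455.44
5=5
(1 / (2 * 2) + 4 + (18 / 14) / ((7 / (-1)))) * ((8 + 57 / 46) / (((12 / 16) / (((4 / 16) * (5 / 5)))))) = 338725 / 27048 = 12.52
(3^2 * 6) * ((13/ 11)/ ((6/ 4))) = 468/ 11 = 42.55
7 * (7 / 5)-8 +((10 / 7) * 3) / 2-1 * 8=-142 / 35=-4.06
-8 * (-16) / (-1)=-128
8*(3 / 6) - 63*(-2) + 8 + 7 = 145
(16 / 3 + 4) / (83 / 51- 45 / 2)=-952 / 2129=-0.45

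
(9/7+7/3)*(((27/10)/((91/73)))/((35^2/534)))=13331844/3901625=3.42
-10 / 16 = -5 / 8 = -0.62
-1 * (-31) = 31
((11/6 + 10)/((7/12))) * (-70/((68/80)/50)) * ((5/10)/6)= -355000/51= -6960.78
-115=-115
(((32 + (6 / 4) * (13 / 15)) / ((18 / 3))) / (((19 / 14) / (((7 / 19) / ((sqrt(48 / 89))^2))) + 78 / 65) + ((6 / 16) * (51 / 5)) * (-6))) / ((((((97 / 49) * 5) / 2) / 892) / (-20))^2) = -19728299550159872 / 5406270265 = -3649151.56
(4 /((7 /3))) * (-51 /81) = -68 /63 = -1.08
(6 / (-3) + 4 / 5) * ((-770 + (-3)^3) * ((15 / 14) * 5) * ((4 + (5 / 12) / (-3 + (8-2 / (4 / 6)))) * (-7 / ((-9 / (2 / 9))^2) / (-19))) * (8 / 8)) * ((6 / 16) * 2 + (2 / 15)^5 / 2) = 183387379933 / 50486895000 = 3.63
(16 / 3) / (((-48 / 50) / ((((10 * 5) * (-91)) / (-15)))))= -45500 / 27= -1685.19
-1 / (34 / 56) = -28 / 17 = -1.65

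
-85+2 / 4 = -169 / 2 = -84.50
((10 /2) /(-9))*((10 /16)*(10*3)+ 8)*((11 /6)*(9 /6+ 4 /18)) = -182435 /3888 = -46.92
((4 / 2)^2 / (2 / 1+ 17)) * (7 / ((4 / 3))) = 21 / 19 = 1.11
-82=-82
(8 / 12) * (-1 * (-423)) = 282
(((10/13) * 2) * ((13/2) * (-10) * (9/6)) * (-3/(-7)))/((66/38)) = -2850/77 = -37.01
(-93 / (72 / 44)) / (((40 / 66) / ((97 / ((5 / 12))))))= -1091541 / 50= -21830.82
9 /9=1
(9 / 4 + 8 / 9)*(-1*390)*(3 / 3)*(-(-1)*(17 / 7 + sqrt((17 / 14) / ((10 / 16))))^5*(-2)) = 51546919138*sqrt(595) / 1260525 + 50440989833 / 50421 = 1997889.17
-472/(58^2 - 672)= -0.18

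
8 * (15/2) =60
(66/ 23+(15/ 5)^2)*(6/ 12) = 273/ 46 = 5.93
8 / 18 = 4 / 9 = 0.44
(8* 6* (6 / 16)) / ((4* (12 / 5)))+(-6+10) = 47 / 8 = 5.88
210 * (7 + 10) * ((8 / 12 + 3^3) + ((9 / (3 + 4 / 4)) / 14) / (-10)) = 789701 / 8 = 98712.62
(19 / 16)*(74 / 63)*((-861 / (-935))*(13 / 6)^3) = 63324131 / 4847040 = 13.06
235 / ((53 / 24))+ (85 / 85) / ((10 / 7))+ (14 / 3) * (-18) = 12251 / 530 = 23.12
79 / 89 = 0.89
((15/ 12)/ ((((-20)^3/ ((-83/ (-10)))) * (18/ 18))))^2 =6889/ 4096000000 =0.00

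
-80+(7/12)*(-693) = -1937/4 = -484.25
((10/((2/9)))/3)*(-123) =-1845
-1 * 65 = -65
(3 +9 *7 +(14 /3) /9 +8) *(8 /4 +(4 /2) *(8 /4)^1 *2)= 20120 /27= 745.19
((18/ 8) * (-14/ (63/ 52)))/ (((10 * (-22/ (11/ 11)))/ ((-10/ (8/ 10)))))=-65/ 44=-1.48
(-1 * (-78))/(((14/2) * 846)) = 13/987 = 0.01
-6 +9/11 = -57/11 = -5.18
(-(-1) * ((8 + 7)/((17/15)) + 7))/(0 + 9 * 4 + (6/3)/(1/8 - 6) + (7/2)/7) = 32336/57783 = 0.56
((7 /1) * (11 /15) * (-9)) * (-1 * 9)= 2079 /5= 415.80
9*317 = 2853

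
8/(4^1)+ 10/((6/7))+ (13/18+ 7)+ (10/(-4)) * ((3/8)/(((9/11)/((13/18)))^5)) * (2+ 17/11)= 3889338268915/198359290368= 19.61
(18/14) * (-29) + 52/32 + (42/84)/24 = -11975/336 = -35.64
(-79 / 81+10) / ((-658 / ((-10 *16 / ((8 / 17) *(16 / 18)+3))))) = 994160 / 1548603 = 0.64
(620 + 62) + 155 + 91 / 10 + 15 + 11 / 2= 4333 / 5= 866.60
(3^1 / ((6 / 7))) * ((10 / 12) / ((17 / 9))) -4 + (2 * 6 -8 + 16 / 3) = 1403 / 204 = 6.88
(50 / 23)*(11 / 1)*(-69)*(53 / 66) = -1325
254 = 254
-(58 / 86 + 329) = -14176 / 43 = -329.67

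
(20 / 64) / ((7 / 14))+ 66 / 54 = 1.85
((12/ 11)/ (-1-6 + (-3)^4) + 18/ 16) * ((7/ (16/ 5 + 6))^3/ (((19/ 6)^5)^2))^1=150323755554000/ 30360850045576560169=0.00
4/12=1/3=0.33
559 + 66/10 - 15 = 550.60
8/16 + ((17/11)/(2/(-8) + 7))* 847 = 194.43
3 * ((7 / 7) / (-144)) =-0.02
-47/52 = -0.90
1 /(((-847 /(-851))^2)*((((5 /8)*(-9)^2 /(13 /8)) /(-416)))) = -3916479008 /290550645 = -13.48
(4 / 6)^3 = 8 / 27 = 0.30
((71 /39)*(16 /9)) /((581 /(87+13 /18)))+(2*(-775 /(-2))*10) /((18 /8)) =6322757872 /1835379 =3444.93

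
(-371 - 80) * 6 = -2706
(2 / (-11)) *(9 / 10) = -9 / 55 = -0.16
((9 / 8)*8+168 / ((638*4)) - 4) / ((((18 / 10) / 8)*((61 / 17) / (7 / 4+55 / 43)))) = 143129120 / 7530633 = 19.01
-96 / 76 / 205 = -24 / 3895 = -0.01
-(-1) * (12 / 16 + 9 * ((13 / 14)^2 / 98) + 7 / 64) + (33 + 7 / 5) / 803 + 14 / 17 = 1.80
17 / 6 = 2.83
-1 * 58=-58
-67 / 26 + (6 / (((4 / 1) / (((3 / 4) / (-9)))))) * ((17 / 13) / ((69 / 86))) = -9977 / 3588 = -2.78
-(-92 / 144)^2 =-529 / 1296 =-0.41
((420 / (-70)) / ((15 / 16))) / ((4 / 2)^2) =-1.60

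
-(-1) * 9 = 9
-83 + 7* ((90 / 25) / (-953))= -395621 / 4765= -83.03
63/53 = 1.19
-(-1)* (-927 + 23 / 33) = -30568 / 33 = -926.30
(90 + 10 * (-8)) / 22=5 / 11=0.45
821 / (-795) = -821 / 795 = -1.03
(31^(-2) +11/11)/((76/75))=36075/36518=0.99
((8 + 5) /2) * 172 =1118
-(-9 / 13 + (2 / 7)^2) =389 / 637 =0.61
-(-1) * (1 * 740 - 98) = 642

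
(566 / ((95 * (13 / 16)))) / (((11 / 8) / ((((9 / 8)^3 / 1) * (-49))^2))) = 361105125003 / 13911040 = 25958.17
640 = 640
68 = 68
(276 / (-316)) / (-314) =69 / 24806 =0.00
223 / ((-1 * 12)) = -223 / 12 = -18.58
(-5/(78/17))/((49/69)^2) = -134895/62426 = -2.16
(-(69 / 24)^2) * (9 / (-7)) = 4761 / 448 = 10.63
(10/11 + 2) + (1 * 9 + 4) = 175/11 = 15.91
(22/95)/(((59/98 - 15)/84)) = -181104/134045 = -1.35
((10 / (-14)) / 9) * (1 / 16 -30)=2395 / 1008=2.38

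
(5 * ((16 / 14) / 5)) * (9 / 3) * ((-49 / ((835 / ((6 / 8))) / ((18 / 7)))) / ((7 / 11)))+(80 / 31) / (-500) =-0.61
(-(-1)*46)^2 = 2116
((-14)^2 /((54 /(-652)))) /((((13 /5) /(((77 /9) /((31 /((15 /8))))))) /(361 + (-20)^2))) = -11700355975 /32643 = -358433.84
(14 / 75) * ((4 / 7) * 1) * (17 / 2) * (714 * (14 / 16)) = 14161 / 25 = 566.44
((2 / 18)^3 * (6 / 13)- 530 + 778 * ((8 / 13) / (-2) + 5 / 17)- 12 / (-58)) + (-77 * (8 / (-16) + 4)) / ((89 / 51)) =-192605060755 / 277214886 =-694.79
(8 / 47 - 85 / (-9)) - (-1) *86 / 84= 63001 / 5922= 10.64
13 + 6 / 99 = 431 / 33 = 13.06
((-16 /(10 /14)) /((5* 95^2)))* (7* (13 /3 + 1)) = -12544 /676875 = -0.02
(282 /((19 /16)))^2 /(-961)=-20358144 /346921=-58.68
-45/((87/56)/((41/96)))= -12.37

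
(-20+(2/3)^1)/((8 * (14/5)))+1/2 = -0.36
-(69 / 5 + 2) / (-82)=79 / 410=0.19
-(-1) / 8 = 1 / 8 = 0.12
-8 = -8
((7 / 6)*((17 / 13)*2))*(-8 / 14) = -68 / 39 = -1.74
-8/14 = -4/7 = -0.57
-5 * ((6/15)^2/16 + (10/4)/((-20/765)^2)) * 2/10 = -2926133/800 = -3657.67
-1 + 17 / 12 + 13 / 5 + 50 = 3181 / 60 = 53.02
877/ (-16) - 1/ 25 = -21941/ 400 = -54.85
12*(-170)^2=346800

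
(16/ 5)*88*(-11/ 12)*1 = -3872/ 15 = -258.13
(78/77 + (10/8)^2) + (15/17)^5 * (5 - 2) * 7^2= 81.19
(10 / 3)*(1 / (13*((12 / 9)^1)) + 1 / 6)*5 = 875 / 234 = 3.74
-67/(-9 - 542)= 67/551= 0.12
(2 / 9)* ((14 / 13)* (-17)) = -476 / 117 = -4.07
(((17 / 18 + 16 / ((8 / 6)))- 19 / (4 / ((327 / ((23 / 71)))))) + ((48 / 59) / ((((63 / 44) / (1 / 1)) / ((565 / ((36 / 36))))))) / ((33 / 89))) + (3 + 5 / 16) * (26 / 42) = -764827627 / 195408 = -3914.00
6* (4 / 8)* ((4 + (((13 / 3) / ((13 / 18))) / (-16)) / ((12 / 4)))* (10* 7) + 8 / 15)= 815.35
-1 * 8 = -8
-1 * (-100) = 100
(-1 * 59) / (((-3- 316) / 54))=3186 / 319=9.99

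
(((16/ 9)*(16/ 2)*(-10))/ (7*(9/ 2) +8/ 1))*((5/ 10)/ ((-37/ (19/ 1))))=24320/ 26307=0.92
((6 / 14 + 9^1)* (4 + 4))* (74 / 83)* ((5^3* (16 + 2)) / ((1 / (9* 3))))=2373624000 / 581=4085411.36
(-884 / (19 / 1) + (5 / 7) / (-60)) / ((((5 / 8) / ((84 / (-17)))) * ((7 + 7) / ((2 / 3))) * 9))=118840 / 61047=1.95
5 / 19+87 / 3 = 556 / 19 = 29.26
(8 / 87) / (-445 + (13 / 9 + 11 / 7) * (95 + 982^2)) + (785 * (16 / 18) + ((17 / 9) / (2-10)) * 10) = 14779372403297 / 21252542700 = 695.42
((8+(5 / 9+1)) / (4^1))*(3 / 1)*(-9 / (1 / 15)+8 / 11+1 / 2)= -42183 / 44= -958.70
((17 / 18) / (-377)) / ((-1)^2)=-17 / 6786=-0.00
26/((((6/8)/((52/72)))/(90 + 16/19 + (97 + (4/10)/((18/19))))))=108813016/23085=4713.58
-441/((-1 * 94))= 441/94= 4.69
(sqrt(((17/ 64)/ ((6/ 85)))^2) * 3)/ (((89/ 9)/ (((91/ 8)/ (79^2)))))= 0.00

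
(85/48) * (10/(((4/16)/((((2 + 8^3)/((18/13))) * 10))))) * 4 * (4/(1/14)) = 1590316000/27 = 58900592.59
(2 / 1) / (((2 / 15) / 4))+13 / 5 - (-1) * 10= 363 / 5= 72.60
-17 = -17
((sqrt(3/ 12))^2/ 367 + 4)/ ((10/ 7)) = 2.80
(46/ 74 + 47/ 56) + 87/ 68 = 96525/ 35224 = 2.74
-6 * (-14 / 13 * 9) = 756 / 13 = 58.15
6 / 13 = 0.46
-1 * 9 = -9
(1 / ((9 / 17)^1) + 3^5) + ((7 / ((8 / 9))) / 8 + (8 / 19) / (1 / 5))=2713877 / 10944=247.98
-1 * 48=-48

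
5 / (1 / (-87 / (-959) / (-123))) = -145 / 39319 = -0.00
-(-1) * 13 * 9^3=9477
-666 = -666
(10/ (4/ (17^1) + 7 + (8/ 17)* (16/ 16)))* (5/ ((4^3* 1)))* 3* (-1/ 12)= -425/ 16768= -0.03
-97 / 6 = -16.17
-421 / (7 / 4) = -1684 / 7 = -240.57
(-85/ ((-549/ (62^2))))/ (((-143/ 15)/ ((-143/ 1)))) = 1633700/ 183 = 8927.32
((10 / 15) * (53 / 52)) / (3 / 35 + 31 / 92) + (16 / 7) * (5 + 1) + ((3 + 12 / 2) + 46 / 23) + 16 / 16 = 10151530 / 371553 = 27.32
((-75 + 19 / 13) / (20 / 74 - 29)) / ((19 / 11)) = 389092 / 262561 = 1.48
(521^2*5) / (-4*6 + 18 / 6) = -1357205 / 21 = -64628.81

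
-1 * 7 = -7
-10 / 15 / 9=-2 / 27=-0.07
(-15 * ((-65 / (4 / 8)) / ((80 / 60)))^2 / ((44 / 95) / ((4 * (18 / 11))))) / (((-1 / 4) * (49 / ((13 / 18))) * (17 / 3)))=20966.13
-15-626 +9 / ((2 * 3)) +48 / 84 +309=-4619 / 14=-329.93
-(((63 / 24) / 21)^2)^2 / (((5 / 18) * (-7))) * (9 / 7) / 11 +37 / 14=14586961 / 5519360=2.64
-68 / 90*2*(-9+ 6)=68 / 15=4.53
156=156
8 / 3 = 2.67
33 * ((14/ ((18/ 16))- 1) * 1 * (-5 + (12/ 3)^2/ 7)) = -21527/ 21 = -1025.10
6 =6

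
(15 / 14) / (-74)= -15 / 1036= -0.01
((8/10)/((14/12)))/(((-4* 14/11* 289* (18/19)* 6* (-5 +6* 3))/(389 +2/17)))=-627/255476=-0.00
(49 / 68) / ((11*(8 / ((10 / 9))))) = 245 / 26928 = 0.01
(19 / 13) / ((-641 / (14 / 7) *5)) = -38 / 41665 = -0.00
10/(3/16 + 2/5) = 800/47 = 17.02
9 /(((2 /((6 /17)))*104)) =27 /1768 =0.02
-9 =-9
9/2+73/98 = 257/49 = 5.24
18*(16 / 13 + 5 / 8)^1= 1737 / 52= 33.40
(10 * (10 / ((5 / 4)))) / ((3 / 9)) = 240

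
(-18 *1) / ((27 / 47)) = -31.33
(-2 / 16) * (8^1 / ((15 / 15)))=-1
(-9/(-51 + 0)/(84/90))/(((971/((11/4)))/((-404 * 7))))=-49995/33014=-1.51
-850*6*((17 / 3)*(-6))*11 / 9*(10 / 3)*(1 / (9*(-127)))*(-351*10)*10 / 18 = 4132700000 / 3429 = 1205220.18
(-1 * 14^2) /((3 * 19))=-196 /57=-3.44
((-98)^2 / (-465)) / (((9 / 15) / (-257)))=2468228 / 279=8846.70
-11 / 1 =-11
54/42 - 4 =-19/7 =-2.71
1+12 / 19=31 / 19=1.63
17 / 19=0.89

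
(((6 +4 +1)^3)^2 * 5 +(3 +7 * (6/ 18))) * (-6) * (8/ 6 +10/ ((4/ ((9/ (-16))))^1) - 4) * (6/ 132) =10390211521/ 1056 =9839215.46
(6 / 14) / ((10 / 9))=27 / 70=0.39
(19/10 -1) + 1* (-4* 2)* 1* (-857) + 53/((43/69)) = 2985037/430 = 6941.95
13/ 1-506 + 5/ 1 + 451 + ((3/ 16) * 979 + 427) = 9177/ 16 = 573.56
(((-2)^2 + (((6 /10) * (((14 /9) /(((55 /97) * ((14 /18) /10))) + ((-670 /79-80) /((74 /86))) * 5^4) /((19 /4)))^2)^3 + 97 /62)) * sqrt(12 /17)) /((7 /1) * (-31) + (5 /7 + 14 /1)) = -1241571285521142044040237006824304061845386635350191936145568601 * sqrt(51) /1616267483122061402121056084640366945757000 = -5485844742329426457396.03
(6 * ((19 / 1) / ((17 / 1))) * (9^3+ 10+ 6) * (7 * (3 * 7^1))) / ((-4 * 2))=-6242355 / 68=-91799.34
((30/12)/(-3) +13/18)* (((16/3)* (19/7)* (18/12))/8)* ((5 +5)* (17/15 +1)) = -1216/189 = -6.43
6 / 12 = 1 / 2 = 0.50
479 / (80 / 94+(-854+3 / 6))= -45026 / 80149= -0.56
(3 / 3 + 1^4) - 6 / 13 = 20 / 13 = 1.54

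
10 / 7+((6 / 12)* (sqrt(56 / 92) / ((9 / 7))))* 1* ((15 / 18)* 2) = 35* sqrt(322) / 1242+10 / 7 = 1.93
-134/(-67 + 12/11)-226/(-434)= 401783/157325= 2.55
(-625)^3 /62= -244140625 /62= -3937752.02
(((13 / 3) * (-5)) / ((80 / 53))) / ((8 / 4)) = -689 / 96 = -7.18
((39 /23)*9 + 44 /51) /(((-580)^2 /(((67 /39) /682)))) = 1267171 /10495496325600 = 0.00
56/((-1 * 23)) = -56/23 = -2.43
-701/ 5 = -140.20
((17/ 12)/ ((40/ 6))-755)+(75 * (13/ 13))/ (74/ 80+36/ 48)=-3805661/ 5360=-710.01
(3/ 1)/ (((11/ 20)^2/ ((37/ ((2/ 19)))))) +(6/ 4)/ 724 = 610766763/ 175208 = 3485.95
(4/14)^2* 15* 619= 37140/49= 757.96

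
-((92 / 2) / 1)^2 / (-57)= 2116 / 57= 37.12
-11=-11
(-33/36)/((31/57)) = -209/124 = -1.69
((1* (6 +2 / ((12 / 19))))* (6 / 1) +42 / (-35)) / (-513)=-269 / 2565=-0.10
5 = 5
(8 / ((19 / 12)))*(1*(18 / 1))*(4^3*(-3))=-17461.89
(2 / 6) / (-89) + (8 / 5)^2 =17063 / 6675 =2.56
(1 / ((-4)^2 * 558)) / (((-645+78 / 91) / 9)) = -7 / 4472928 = -0.00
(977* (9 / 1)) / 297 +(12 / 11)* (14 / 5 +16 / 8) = 5749 / 165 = 34.84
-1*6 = -6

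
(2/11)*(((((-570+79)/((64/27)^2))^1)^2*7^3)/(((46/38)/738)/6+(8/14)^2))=45290744813628012951/31079014596608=1457277.38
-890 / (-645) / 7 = 178 / 903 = 0.20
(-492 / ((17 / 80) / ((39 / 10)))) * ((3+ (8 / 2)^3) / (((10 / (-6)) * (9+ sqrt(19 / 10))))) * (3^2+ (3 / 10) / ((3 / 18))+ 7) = 49428595008 / 67235 - 2746033056 * sqrt(190) / 336175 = 622567.18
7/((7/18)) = 18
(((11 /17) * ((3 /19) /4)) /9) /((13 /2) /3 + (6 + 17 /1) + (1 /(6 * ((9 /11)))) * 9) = 0.00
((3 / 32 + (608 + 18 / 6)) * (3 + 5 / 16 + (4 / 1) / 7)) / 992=8506425 / 3555328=2.39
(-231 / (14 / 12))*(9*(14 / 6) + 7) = -5544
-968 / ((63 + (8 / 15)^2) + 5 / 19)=-2069100 / 135833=-15.23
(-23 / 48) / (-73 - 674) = 23 / 35856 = 0.00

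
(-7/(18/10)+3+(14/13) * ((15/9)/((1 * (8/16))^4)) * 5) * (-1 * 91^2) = -10635352/9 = -1181705.78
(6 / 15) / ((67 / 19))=38 / 335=0.11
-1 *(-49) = 49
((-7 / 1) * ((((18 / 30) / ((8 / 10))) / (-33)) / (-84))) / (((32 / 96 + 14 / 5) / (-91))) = 455 / 8272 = 0.06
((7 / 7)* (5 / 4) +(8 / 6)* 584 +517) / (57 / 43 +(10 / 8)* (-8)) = -669209 / 4476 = -149.51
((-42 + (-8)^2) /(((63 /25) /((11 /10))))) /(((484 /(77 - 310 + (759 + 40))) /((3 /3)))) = 11.23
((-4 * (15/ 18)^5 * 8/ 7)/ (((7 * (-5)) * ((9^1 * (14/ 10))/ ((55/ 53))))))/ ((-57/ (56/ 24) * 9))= -171875/ 8740964421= -0.00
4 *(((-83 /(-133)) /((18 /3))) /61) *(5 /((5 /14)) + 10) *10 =13280 /8113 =1.64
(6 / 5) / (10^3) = 3 / 2500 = 0.00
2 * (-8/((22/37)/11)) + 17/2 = -575/2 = -287.50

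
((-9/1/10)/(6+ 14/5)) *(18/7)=-81/308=-0.26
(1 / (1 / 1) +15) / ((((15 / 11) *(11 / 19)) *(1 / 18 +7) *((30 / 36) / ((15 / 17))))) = 32832 / 10795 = 3.04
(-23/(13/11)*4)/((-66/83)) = 3818/39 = 97.90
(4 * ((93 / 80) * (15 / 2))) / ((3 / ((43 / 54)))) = 1333 / 144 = 9.26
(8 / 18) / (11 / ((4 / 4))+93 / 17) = 0.03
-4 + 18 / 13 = -34 / 13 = -2.62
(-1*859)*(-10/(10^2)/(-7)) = -859/70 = -12.27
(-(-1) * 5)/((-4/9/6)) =-135/2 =-67.50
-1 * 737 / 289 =-737 / 289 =-2.55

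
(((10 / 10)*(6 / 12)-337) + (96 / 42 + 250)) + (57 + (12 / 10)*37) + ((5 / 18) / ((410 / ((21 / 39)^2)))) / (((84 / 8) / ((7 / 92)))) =20705599823 / 1204814520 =17.19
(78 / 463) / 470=0.00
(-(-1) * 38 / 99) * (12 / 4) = 38 / 33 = 1.15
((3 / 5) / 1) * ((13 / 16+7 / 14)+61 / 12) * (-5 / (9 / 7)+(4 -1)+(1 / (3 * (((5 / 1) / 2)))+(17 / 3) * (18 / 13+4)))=334016 / 2925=114.19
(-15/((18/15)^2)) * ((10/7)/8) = -625/336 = -1.86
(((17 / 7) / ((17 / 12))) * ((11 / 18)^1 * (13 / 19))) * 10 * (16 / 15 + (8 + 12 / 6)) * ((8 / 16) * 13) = 617188 / 1197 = 515.61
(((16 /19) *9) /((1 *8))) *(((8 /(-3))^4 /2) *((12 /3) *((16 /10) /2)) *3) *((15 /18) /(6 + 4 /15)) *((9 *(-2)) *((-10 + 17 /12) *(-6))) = -25313280 /893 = -28346.34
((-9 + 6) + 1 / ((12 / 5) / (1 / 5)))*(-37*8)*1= 2590 / 3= 863.33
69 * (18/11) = 1242/11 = 112.91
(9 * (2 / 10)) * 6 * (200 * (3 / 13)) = 6480 / 13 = 498.46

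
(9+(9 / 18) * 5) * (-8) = -92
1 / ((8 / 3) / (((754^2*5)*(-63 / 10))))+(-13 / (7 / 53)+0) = -188039423 / 28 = -6715693.68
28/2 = 14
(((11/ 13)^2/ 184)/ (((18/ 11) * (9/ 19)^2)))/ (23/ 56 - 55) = -3363437/ 17324771022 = -0.00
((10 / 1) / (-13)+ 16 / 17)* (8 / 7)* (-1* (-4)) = 1216 / 1547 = 0.79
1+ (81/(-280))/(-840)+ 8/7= 168027/78400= 2.14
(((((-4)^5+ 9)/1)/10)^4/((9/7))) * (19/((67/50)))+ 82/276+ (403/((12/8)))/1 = 129868473896543/110952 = 1170492410.20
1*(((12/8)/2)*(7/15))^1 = 7/20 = 0.35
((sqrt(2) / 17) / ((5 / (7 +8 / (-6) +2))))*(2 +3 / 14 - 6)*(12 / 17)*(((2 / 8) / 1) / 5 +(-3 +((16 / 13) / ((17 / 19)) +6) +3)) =-40008799*sqrt(2) / 22354150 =-2.53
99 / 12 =33 / 4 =8.25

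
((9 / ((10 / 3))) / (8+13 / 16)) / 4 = 18 / 235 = 0.08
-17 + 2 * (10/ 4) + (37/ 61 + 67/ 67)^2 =-35048/ 3721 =-9.42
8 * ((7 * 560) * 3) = 94080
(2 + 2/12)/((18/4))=13/27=0.48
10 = 10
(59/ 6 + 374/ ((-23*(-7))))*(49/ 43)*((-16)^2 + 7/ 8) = 56307685/ 15824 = 3558.37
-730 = -730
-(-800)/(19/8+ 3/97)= 620800/1867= 332.51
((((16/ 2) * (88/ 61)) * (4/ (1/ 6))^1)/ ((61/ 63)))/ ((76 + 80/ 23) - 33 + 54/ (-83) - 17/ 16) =1204166656/ 188435161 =6.39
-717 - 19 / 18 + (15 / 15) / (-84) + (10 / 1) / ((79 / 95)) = -14055887 / 19908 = -706.04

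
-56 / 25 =-2.24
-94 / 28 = -47 / 14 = -3.36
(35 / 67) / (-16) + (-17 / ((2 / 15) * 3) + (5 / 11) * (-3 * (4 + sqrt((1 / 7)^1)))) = -565865 / 11792 - 15 * sqrt(7) / 77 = -48.50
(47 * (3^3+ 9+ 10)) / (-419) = -2162 / 419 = -5.16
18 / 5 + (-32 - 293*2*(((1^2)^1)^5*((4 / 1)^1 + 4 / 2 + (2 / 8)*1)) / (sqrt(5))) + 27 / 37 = -1465*sqrt(5) / 2 - 5119 / 185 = -1665.59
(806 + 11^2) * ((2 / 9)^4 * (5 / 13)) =8240 / 9477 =0.87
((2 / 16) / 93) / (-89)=-1 / 66216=-0.00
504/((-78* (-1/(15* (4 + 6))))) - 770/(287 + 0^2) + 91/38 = 19624963/20254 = 968.94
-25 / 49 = -0.51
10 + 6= 16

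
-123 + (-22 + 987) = 842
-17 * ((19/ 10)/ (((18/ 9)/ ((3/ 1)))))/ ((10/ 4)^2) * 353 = -2736.46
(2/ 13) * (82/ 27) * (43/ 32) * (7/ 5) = 12341/ 14040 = 0.88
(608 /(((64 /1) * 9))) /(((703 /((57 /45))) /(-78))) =-0.15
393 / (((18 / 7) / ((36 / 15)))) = 1834 / 5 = 366.80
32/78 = 16/39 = 0.41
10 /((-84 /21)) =-5 /2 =-2.50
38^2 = 1444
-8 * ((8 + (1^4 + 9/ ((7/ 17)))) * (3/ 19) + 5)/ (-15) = 10504/ 1995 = 5.27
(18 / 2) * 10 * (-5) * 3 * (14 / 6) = -3150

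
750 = 750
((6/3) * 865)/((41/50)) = 86500/41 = 2109.76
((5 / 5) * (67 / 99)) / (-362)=-67 / 35838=-0.00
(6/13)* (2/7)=12/91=0.13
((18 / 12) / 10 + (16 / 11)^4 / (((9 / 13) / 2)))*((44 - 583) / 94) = -1689227323 / 22520520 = -75.01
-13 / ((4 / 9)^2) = -1053 / 16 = -65.81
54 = 54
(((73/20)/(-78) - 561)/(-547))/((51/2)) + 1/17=2155213/21759660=0.10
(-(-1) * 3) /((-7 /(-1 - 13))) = 6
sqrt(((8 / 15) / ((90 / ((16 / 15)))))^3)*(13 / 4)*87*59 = 2847104*sqrt(5) / 759375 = 8.38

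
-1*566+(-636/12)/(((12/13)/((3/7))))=-16537/28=-590.61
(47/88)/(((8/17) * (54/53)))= 42347/38016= 1.11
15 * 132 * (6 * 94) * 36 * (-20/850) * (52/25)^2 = -4092460.86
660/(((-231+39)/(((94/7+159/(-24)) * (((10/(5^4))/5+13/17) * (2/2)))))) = -17.96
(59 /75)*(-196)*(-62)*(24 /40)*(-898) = -643837264 /125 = -5150698.11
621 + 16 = 637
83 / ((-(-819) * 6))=83 / 4914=0.02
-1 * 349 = -349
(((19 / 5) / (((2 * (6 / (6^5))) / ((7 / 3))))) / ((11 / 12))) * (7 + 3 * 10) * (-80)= -204083712 / 11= -18553064.73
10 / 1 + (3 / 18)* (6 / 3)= 31 / 3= 10.33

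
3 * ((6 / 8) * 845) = 7605 / 4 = 1901.25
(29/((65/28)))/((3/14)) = 11368/195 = 58.30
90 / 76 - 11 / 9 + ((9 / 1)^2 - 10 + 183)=253.96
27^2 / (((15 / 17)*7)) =4131 / 35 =118.03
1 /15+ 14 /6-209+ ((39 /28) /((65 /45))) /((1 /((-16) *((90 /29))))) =-258299 /1015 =-254.48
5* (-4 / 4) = -5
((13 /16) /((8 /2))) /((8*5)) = 13 /2560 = 0.01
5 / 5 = 1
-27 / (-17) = 1.59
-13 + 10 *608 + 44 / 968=133475 / 22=6067.05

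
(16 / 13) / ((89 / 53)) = 848 / 1157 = 0.73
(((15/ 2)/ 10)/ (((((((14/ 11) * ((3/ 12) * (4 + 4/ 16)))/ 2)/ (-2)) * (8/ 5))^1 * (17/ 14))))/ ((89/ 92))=-30360/ 25721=-1.18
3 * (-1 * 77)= -231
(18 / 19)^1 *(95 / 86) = 45 / 43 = 1.05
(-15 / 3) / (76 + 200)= -5 / 276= -0.02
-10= -10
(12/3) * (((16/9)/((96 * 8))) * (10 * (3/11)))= 5/198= 0.03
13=13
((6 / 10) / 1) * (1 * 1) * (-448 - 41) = -1467 / 5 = -293.40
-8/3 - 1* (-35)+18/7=733/21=34.90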